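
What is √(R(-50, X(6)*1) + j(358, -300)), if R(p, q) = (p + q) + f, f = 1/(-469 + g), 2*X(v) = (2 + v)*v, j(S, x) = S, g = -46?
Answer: √88054185/515 ≈ 18.221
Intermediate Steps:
X(v) = v*(2 + v)/2 (X(v) = ((2 + v)*v)/2 = (v*(2 + v))/2 = v*(2 + v)/2)
f = -1/515 (f = 1/(-469 - 46) = 1/(-515) = -1/515 ≈ -0.0019417)
R(p, q) = -1/515 + p + q (R(p, q) = (p + q) - 1/515 = -1/515 + p + q)
√(R(-50, X(6)*1) + j(358, -300)) = √((-1/515 - 50 + ((½)*6*(2 + 6))*1) + 358) = √((-1/515 - 50 + ((½)*6*8)*1) + 358) = √((-1/515 - 50 + 24*1) + 358) = √((-1/515 - 50 + 24) + 358) = √(-13391/515 + 358) = √(170979/515) = √88054185/515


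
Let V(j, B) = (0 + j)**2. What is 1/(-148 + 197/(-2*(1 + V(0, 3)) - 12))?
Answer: -14/2269 ≈ -0.0061701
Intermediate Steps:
V(j, B) = j**2
1/(-148 + 197/(-2*(1 + V(0, 3)) - 12)) = 1/(-148 + 197/(-2*(1 + 0**2) - 12)) = 1/(-148 + 197/(-2*(1 + 0) - 12)) = 1/(-148 + 197/(-2*1 - 12)) = 1/(-148 + 197/(-2 - 12)) = 1/(-148 + 197/(-14)) = 1/(-148 + 197*(-1/14)) = 1/(-148 - 197/14) = 1/(-2269/14) = -14/2269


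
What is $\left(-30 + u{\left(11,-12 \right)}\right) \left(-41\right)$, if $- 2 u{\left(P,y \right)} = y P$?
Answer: $-1476$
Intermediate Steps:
$u{\left(P,y \right)} = - \frac{P y}{2}$ ($u{\left(P,y \right)} = - \frac{y P}{2} = - \frac{P y}{2}$)
$\left(-30 + u{\left(11,-12 \right)}\right) \left(-41\right) = \left(-30 - \frac{11}{2} \left(-12\right)\right) \left(-41\right) = \left(-30 + 66\right) \left(-41\right) = 36 \left(-41\right) = -1476$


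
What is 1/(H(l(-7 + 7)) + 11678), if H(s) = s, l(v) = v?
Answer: 1/11678 ≈ 8.5631e-5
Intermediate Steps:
1/(H(l(-7 + 7)) + 11678) = 1/((-7 + 7) + 11678) = 1/(0 + 11678) = 1/11678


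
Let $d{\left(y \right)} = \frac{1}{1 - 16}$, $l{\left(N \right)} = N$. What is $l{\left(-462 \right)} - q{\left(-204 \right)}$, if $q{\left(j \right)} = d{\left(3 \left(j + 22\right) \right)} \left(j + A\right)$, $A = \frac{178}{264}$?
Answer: $- \frac{941599}{1980} \approx -475.56$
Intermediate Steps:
$A = \frac{89}{132}$ ($A = 178 \cdot \frac{1}{264} = \frac{89}{132} \approx 0.67424$)
$d{\left(y \right)} = - \frac{1}{15}$ ($d{\left(y \right)} = \frac{1}{-15} = - \frac{1}{15}$)
$q{\left(j \right)} = - \frac{89}{1980} - \frac{j}{15}$ ($q{\left(j \right)} = - \frac{j + \frac{89}{132}}{15} = - \frac{\frac{89}{132} + j}{15} = - \frac{89}{1980} - \frac{j}{15}$)
$l{\left(-462 \right)} - q{\left(-204 \right)} = -462 - \left(- \frac{89}{1980} - - \frac{68}{5}\right) = -462 - \left(- \frac{89}{1980} + \frac{68}{5}\right) = -462 - \frac{26839}{1980} = - \frac{941599}{1980}$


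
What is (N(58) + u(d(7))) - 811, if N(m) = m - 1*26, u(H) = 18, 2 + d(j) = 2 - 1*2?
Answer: -761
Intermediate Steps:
d(j) = -2 (d(j) = -2 + (2 - 1*2) = -2 + (2 - 2) = -2 + 0 = -2)
N(m) = -26 + m (N(m) = m - 26 = -26 + m)
(N(58) + u(d(7))) - 811 = ((-26 + 58) + 18) - 811 = (32 + 18) - 811 = 50 - 811 = -761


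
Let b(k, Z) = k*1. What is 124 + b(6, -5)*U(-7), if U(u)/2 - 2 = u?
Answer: 64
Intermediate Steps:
b(k, Z) = k
U(u) = 4 + 2*u
124 + b(6, -5)*U(-7) = 124 + 6*(4 + 2*(-7)) = 124 + 6*(4 - 14) = 124 + 6*(-10) = 124 - 60 = 64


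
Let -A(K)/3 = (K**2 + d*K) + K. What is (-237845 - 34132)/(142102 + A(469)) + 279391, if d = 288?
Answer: 258270429941/924404 ≈ 2.7939e+5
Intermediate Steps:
A(K) = -867*K - 3*K**2 (A(K) = -3*((K**2 + 288*K) + K) = -3*(K**2 + 289*K) = -867*K - 3*K**2)
(-237845 - 34132)/(142102 + A(469)) + 279391 = (-237845 - 34132)/(142102 - 3*469*(289 + 469)) + 279391 = -271977/(142102 - 3*469*758) + 279391 = -271977/(142102 - 1066506) + 279391 = -271977/(-924404) + 279391 = -271977*(-1/924404) + 279391 = 271977/924404 + 279391 = 258270429941/924404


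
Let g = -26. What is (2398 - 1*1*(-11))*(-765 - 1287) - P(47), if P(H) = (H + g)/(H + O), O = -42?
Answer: -24716361/5 ≈ -4.9433e+6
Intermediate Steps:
P(H) = (-26 + H)/(-42 + H) (P(H) = (H - 26)/(H - 42) = (-26 + H)/(-42 + H))
(2398 - 1*1*(-11))*(-765 - 1287) - P(47) = (2398 - 1*1*(-11))*(-765 - 1287) - (-26 + 47)/(-42 + 47) = (2398 - 1*(-11))*(-2052) - 21/5 = (2398 + 11)*(-2052) - 21/5 = 2409*(-2052) - 1*21/5 = -4943268 - 21/5 = -24716361/5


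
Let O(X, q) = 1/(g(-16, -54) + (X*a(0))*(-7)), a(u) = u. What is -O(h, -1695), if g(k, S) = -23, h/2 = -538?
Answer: 1/23 ≈ 0.043478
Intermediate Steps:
h = -1076 (h = 2*(-538) = -1076)
O(X, q) = -1/23 (O(X, q) = 1/(-23 + (X*0)*(-7)) = 1/(-23 + 0*(-7)) = 1/(-23 + 0) = 1/(-23) = -1/23)
-O(h, -1695) = -1*(-1/23) = 1/23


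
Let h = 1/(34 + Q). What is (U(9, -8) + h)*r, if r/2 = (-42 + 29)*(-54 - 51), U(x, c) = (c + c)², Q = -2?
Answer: 11183445/16 ≈ 6.9897e+5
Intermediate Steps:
U(x, c) = 4*c² (U(x, c) = (2*c)² = 4*c²)
h = 1/32 (h = 1/(34 - 2) = 1/32 ≈ 0.031250)
r = 2730 (r = 2*((-42 + 29)*(-54 - 51)) = 2*(-13*(-105)) = 2*1365 = 2730)
(U(9, -8) + h)*r = (4*(-8)² + 1/32)*2730 = (4*64 + 1/32)*2730 = (256 + 1/32)*2730 = (8193/32)*2730 = 11183445/16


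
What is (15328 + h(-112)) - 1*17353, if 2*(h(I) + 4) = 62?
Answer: -1998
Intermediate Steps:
h(I) = 27 (h(I) = -4 + (1/2)*62 = -4 + 31 = 27)
(15328 + h(-112)) - 1*17353 = (15328 + 27) - 1*17353 = 15355 - 17353 = -1998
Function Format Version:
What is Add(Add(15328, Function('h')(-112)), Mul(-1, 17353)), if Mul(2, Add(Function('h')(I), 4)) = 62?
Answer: -1998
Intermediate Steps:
Function('h')(I) = 27 (Function('h')(I) = Add(-4, Mul(Rational(1, 2), 62)) = Add(-4, 31) = 27)
Add(Add(15328, Function('h')(-112)), Mul(-1, 17353)) = Add(Add(15328, 27), Mul(-1, 17353)) = Add(15355, -17353) = -1998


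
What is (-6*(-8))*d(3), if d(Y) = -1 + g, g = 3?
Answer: 96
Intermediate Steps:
d(Y) = 2 (d(Y) = -1 + 3 = 2)
(-6*(-8))*d(3) = -6*(-8)*2 = 48*2 = 96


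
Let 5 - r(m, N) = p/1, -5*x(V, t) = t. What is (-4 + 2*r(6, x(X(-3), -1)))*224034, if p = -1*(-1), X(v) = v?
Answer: 896136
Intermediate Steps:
p = 1
x(V, t) = -t/5
r(m, N) = 4 (r(m, N) = 5 - 1/1 = 5 - 1 = 4)
(-4 + 2*r(6, x(X(-3), -1)))*224034 = (-4 + 2*4)*224034 = (-4 + 8)*224034 = 4*224034 = 896136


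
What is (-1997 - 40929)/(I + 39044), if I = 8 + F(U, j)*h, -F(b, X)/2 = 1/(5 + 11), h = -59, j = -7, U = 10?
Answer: -343408/312475 ≈ -1.0990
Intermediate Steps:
F(b, X) = -⅛ (F(b, X) = -2/(5 + 11) = -2/16 = -2*1/16 = -⅛)
I = 123/8 (I = 8 - ⅛*(-59) = 8 + 59/8 = 123/8 ≈ 15.375)
(-1997 - 40929)/(I + 39044) = (-1997 - 40929)/(123/8 + 39044) = -42926/312475/8 = -42926*8/312475 = -343408/312475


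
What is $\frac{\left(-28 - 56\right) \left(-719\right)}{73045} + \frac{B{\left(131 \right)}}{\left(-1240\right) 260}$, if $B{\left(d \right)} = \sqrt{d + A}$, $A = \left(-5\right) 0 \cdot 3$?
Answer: $\frac{8628}{10435} - \frac{\sqrt{131}}{322400} \approx 0.8268$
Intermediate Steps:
$A = 0$ ($A = 0 \cdot 3 = 0$)
$B{\left(d \right)} = \sqrt{d}$ ($B{\left(d \right)} = \sqrt{d + 0} = \sqrt{d}$)
$\frac{\left(-28 - 56\right) \left(-719\right)}{73045} + \frac{B{\left(131 \right)}}{\left(-1240\right) 260} = \frac{\left(-28 - 56\right) \left(-719\right)}{73045} + \frac{\sqrt{131}}{\left(-1240\right) 260} = \left(-28 - 56\right) \left(-719\right) \frac{1}{73045} + \frac{\sqrt{131}}{-322400} = \left(-84\right) \left(-719\right) \frac{1}{73045} + \sqrt{131} \left(- \frac{1}{322400}\right) = 60396 \cdot \frac{1}{73045} - \frac{\sqrt{131}}{322400} = \frac{8628}{10435} - \frac{\sqrt{131}}{322400}$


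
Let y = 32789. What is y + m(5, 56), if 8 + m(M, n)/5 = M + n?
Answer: 33054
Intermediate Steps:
m(M, n) = -40 + 5*M + 5*n (m(M, n) = -40 + 5*(M + n) = -40 + (5*M + 5*n) = -40 + 5*M + 5*n)
y + m(5, 56) = 32789 + (-40 + 5*5 + 5*56) = 32789 + (-40 + 25 + 280) = 32789 + 265 = 33054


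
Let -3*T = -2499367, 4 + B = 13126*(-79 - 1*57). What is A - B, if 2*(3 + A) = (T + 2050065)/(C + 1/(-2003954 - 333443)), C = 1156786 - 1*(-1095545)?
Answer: 28194062529412173923/15793775167218 ≈ 1.7851e+6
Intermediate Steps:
B = -1785140 (B = -4 + 13126*(-79 - 1*57) = -4 + 13126*(-79 - 57) = -4 + 13126*(-136) = -4 - 1785136 = -1785140)
T = 2499367/3 (T = -1/3*(-2499367) = 2499367/3 ≈ 8.3312e+5)
C = 2252331 (C = 1156786 + 1095545 = 2252331)
A = -37272595366597/15793775167218 (A = -3 + ((2499367/3 + 2050065)/(2252331 + 1/(-2003954 - 333443)))/2 = -3 + (8649562/(3*(2252331 + 1/(-2337397))))/2 = -3 + (8649562/(3*(2252331 - 1/2337397)))/2 = -3 + (8649562/(3*(5264591722406/2337397)))/2 = -3 + ((8649562/3)*(2337397/5264591722406))/2 = -3 + (1/2)*(10108730135057/7896887583609) = -3 + 10108730135057/15793775167218 = -37272595366597/15793775167218 ≈ -2.3600)
A - B = -37272595366597/15793775167218 - 1*(-1785140) = -37272595366597/15793775167218 + 1785140 = 28194062529412173923/15793775167218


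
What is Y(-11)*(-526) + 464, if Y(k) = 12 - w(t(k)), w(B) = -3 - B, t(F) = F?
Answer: -1640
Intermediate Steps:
Y(k) = 15 + k (Y(k) = 12 - (-3 - k) = 12 + (3 + k) = 15 + k)
Y(-11)*(-526) + 464 = (15 - 11)*(-526) + 464 = 4*(-526) + 464 = -2104 + 464 = -1640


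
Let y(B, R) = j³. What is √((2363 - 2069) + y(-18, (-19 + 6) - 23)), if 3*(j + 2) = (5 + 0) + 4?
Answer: √295 ≈ 17.176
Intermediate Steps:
j = 1 (j = -2 + ((5 + 0) + 4)/3 = -2 + (5 + 4)/3 = -2 + (⅓)*9 = -2 + 3 = 1)
y(B, R) = 1 (y(B, R) = 1³ = 1)
√((2363 - 2069) + y(-18, (-19 + 6) - 23)) = √((2363 - 2069) + 1) = √(294 + 1) = √295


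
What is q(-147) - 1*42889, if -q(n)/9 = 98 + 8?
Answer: -43843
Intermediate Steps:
q(n) = -954 (q(n) = -9*(98 + 8) = -9*106 = -954)
q(-147) - 1*42889 = -954 - 1*42889 = -954 - 42889 = -43843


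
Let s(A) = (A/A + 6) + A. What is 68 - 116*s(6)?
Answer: -1440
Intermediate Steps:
s(A) = 7 + A (s(A) = (1 + 6) + A = 7 + A)
68 - 116*s(6) = 68 - 116*(7 + 6) = 68 - 116*13 = 68 - 1508 = -1440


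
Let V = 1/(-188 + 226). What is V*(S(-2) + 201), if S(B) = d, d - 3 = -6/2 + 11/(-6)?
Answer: 1195/228 ≈ 5.2412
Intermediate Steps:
d = -11/6 (d = 3 + (-6/2 + 11/(-6)) = 3 + (-6*½ + 11*(-⅙)) = 3 + (-3 - 11/6) = 3 - 29/6 = -11/6 ≈ -1.8333)
S(B) = -11/6
V = 1/38 ≈ 0.026316
V*(S(-2) + 201) = (-11/6 + 201)/38 = (1/38)*(1195/6) = 1195/228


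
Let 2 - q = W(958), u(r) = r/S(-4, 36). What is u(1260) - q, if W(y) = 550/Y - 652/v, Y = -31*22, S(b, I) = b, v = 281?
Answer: -2788624/8711 ≈ -320.13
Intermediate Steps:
Y = -682
W(y) = -27237/8711 (W(y) = 550/(-682) - 652/281 = 550*(-1/682) - 652*1/281 = -25/31 - 652/281 = -27237/8711)
u(r) = -r/4 (u(r) = r/(-4) = r*(-¼) = -r/4)
q = 44659/8711 (q = 2 - 1*(-27237/8711) = 2 + 27237/8711 = 44659/8711 ≈ 5.1267)
u(1260) - q = -¼*1260 - 1*44659/8711 = -315 - 44659/8711 = -2788624/8711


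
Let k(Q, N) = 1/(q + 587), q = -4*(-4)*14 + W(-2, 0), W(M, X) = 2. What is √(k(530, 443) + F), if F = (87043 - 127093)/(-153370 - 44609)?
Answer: √585858695174787/53652309 ≈ 0.45114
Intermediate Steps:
F = 13350/65993 (F = -40050/(-197979) = -40050*(-1/197979) = 13350/65993 ≈ 0.20229)
q = 226 (q = -4*(-4)*14 + 2 = 16*14 + 2 = 224 + 2 = 226)
k(Q, N) = 1/813 (k(Q, N) = 1/(226 + 587) = 1/813)
√(k(530, 443) + F) = √(1/813 + 13350/65993) = √(10919543/53652309) = √585858695174787/53652309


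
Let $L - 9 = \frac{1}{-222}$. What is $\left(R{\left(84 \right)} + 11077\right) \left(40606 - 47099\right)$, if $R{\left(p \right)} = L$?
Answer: $- \frac{15979863863}{222} \approx -7.1981 \cdot 10^{7}$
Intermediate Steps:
$L = \frac{1997}{222}$ ($L = 9 + \frac{1}{-222} = 9 - \frac{1}{222} = \frac{1997}{222} \approx 8.9955$)
$R{\left(p \right)} = \frac{1997}{222}$
$\left(R{\left(84 \right)} + 11077\right) \left(40606 - 47099\right) = \left(\frac{1997}{222} + 11077\right) \left(40606 - 47099\right) = \frac{2461091}{222} \left(-6493\right) = - \frac{15979863863}{222}$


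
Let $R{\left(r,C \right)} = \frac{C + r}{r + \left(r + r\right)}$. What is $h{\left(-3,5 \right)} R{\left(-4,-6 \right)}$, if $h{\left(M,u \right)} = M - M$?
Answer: $0$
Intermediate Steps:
$h{\left(M,u \right)} = 0$
$R{\left(r,C \right)} = \frac{C + r}{3 r}$ ($R{\left(r,C \right)} = \frac{C + r}{r + 2 r} = \frac{C + r}{3 r}$)
$h{\left(-3,5 \right)} R{\left(-4,-6 \right)} = 0 \frac{-6 - 4}{3 \left(-4\right)} = 0 \cdot \frac{1}{3} \left(- \frac{1}{4}\right) \left(-10\right) = 0 \cdot \frac{5}{6} = 0$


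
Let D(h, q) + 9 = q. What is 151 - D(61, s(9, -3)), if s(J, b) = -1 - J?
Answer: 170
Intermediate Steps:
D(h, q) = -9 + q
151 - D(61, s(9, -3)) = 151 - (-9 + (-1 - 1*9)) = 151 - (-9 + (-1 - 9)) = 151 - (-9 - 10) = 151 - 1*(-19) = 151 + 19 = 170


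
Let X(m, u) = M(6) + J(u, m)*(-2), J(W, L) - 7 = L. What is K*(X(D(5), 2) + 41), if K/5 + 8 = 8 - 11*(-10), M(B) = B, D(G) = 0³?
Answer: 18150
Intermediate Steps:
D(G) = 0
J(W, L) = 7 + L
X(m, u) = -8 - 2*m (X(m, u) = 6 + (7 + m)*(-2) = 6 + (-14 - 2*m) = -8 - 2*m)
K = 550 (K = -40 + 5*(8 - 11*(-10)) = -40 + 5*(8 + 110) = -40 + 5*118 = -40 + 590 = 550)
K*(X(D(5), 2) + 41) = 550*((-8 - 2*0) + 41) = 550*((-8 + 0) + 41) = 550*(-8 + 41) = 550*33 = 18150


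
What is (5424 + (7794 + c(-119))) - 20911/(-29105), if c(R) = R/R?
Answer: 384759906/29105 ≈ 13220.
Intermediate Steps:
c(R) = 1
(5424 + (7794 + c(-119))) - 20911/(-29105) = (5424 + (7794 + 1)) - 20911/(-29105) = (5424 + 7795) - 20911*(-1/29105) = 13219 + 20911/29105 = 384759906/29105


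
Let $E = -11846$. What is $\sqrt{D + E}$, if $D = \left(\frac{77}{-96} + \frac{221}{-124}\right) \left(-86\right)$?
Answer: $\frac{i \sqrt{1608540555}}{372} \approx 107.81 i$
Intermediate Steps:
$D = \frac{330713}{1488}$ ($D = \left(77 \left(- \frac{1}{96}\right) + 221 \left(- \frac{1}{124}\right)\right) \left(-86\right) = \left(- \frac{77}{96} - \frac{221}{124}\right) \left(-86\right) = \left(- \frac{7691}{2976}\right) \left(-86\right) = \frac{330713}{1488} \approx 222.25$)
$\sqrt{D + E} = \sqrt{\frac{330713}{1488} - 11846} = \sqrt{- \frac{17296135}{1488}} = \frac{i \sqrt{1608540555}}{372}$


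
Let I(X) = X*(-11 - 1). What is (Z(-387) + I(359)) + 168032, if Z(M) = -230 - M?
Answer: 163881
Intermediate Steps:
I(X) = -12*X (I(X) = X*(-12) = -12*X)
(Z(-387) + I(359)) + 168032 = ((-230 - 1*(-387)) - 12*359) + 168032 = ((-230 + 387) - 4308) + 168032 = (157 - 4308) + 168032 = -4151 + 168032 = 163881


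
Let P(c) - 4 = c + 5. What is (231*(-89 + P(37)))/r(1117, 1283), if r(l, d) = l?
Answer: -9933/1117 ≈ -8.8926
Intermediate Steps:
P(c) = 9 + c (P(c) = 4 + (c + 5) = 4 + (5 + c) = 9 + c)
(231*(-89 + P(37)))/r(1117, 1283) = (231*(-89 + (9 + 37)))/1117 = (231*(-89 + 46))*(1/1117) = (231*(-43))*(1/1117) = -9933*1/1117 = -9933/1117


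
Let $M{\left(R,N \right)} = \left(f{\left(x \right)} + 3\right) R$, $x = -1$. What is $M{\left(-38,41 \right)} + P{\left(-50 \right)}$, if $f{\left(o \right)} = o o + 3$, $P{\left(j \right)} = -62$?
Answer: $-328$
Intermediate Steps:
$f{\left(o \right)} = 3 + o^{2}$ ($f{\left(o \right)} = o^{2} + 3 = 3 + o^{2}$)
$M{\left(R,N \right)} = 7 R$ ($M{\left(R,N \right)} = \left(\left(3 + \left(-1\right)^{2}\right) + 3\right) R = \left(\left(3 + 1\right) + 3\right) R = \left(4 + 3\right) R = 7 R$)
$M{\left(-38,41 \right)} + P{\left(-50 \right)} = 7 \left(-38\right) - 62 = -266 - 62 = -328$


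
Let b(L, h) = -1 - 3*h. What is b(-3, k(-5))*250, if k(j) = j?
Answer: 3500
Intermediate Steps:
b(-3, k(-5))*250 = (-1 - 3*(-5))*250 = (-1 + 15)*250 = 14*250 = 3500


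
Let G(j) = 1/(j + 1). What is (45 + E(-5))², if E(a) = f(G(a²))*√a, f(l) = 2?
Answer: 2005 + 180*I*√5 ≈ 2005.0 + 402.49*I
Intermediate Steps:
G(j) = 1/(1 + j)
E(a) = 2*√a
(45 + E(-5))² = (45 + 2*√(-5))² = (45 + 2*(I*√5))² = (45 + 2*I*√5)²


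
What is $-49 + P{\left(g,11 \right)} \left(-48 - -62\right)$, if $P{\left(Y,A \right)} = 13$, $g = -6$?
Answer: $133$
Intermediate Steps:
$-49 + P{\left(g,11 \right)} \left(-48 - -62\right) = -49 + 13 \left(-48 - -62\right) = -49 + 13 \left(-48 + 62\right) = -49 + 13 \cdot 14 = -49 + 182 = 133$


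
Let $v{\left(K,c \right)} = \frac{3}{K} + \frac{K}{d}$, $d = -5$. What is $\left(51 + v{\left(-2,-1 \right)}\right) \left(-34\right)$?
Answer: $- \frac{8483}{5} \approx -1696.6$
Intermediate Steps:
$v{\left(K,c \right)} = \frac{3}{K} - \frac{K}{5}$ ($v{\left(K,c \right)} = \frac{3}{K} + \frac{K}{-5} = \frac{3}{K} + K \left(- \frac{1}{5}\right) = \frac{3}{K} - \frac{K}{5}$)
$\left(51 + v{\left(-2,-1 \right)}\right) \left(-34\right) = \left(51 + \left(\frac{3}{-2} - - \frac{2}{5}\right)\right) \left(-34\right) = \left(51 + \left(3 \left(- \frac{1}{2}\right) + \frac{2}{5}\right)\right) \left(-34\right) = \left(51 + \left(- \frac{3}{2} + \frac{2}{5}\right)\right) \left(-34\right) = \left(51 - \frac{11}{10}\right) \left(-34\right) = \frac{499}{10} \left(-34\right) = - \frac{8483}{5}$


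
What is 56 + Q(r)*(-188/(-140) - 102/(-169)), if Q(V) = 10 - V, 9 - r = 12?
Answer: 36993/455 ≈ 81.303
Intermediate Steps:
r = -3 (r = 9 - 1*12 = 9 - 12 = -3)
56 + Q(r)*(-188/(-140) - 102/(-169)) = 56 + (10 - 1*(-3))*(-188/(-140) - 102/(-169)) = 56 + (10 + 3)*(-188*(-1/140) - 102*(-1/169)) = 56 + 13*(47/35 + 102/169) = 56 + 13*(11513/5915) = 56 + 11513/455 = 36993/455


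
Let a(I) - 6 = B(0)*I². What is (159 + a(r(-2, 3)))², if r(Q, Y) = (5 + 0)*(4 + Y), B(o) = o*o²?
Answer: 27225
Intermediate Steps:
B(o) = o³
r(Q, Y) = 20 + 5*Y (r(Q, Y) = 5*(4 + Y) = 20 + 5*Y)
a(I) = 6 (a(I) = 6 + 0³*I² = 6 + 0*I² = 6 + 0 = 6)
(159 + a(r(-2, 3)))² = (159 + 6)² = 165² = 27225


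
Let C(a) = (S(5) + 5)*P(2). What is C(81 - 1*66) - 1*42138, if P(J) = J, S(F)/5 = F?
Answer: -42078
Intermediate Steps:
S(F) = 5*F
C(a) = 60 (C(a) = (5*5 + 5)*2 = (25 + 5)*2 = 30*2 = 60)
C(81 - 1*66) - 1*42138 = 60 - 1*42138 = 60 - 42138 = -42078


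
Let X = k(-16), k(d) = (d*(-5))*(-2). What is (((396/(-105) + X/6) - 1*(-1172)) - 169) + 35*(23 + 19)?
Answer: 256469/105 ≈ 2442.6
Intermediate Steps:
k(d) = 10*d (k(d) = -5*d*(-2) = 10*d)
X = -160 (X = 10*(-16) = -160)
(((396/(-105) + X/6) - 1*(-1172)) - 169) + 35*(23 + 19) = (((396/(-105) - 160/6) - 1*(-1172)) - 169) + 35*(23 + 19) = (((396*(-1/105) - 160*⅙) + 1172) - 169) + 35*42 = (((-132/35 - 80/3) + 1172) - 169) + 1470 = ((-3196/105 + 1172) - 169) + 1470 = (119864/105 - 169) + 1470 = 102119/105 + 1470 = 256469/105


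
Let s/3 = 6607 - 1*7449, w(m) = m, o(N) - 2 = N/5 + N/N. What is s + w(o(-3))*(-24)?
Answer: -12918/5 ≈ -2583.6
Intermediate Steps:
o(N) = 3 + N/5 (o(N) = 2 + (N/5 + N/N) = 2 + (N*(⅕) + 1) = 2 + (N/5 + 1) = 2 + (1 + N/5) = 3 + N/5)
s = -2526 (s = 3*(6607 - 1*7449) = 3*(6607 - 7449) = 3*(-842) = -2526)
s + w(o(-3))*(-24) = -2526 + (3 + (⅕)*(-3))*(-24) = -2526 + (3 - ⅗)*(-24) = -2526 + (12/5)*(-24) = -2526 - 288/5 = -12918/5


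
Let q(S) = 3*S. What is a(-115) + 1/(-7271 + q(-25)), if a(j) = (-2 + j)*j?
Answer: 98840429/7346 ≈ 13455.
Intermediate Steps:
a(j) = j*(-2 + j)
a(-115) + 1/(-7271 + q(-25)) = -115*(-2 - 115) + 1/(-7271 + 3*(-25)) = -115*(-117) + 1/(-7271 - 75) = 13455 + 1/(-7346) = 13455 - 1/7346 = 98840429/7346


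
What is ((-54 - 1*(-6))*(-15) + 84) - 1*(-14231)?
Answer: 15035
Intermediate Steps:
((-54 - 1*(-6))*(-15) + 84) - 1*(-14231) = ((-54 + 6)*(-15) + 84) + 14231 = (-48*(-15) + 84) + 14231 = (720 + 84) + 14231 = 804 + 14231 = 15035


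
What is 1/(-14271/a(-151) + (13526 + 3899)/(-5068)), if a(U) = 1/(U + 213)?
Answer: -5068/4484193961 ≈ -1.1302e-6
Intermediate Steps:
a(U) = 1/(213 + U)
1/(-14271/a(-151) + (13526 + 3899)/(-5068)) = 1/(-14271/(1/(213 - 151)) + (13526 + 3899)/(-5068)) = 1/(-14271/(1/62) + 17425*(-1/5068)) = 1/(-14271/1/62 - 17425/5068) = 1/(-14271*62 - 17425/5068) = 1/(-884802 - 17425/5068) = 1/(-4484193961/5068) = -5068/4484193961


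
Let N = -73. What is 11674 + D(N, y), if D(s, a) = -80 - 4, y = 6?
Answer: 11590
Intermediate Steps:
D(s, a) = -84
11674 + D(N, y) = 11674 - 84 = 11590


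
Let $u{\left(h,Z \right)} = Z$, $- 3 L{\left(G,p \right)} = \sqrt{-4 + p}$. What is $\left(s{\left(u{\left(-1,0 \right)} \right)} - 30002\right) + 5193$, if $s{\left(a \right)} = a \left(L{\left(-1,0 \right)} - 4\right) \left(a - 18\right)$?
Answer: $-24809$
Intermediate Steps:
$L{\left(G,p \right)} = - \frac{\sqrt{-4 + p}}{3}$
$s{\left(a \right)} = a \left(-18 + a\right) \left(-4 - \frac{2 i}{3}\right)$ ($s{\left(a \right)} = a \left(- \frac{\sqrt{-4 + 0}}{3} - 4\right) \left(a - 18\right) = a \left(- \frac{\sqrt{-4}}{3} - 4\right) \left(-18 + a\right) = a \left(- \frac{2 i}{3} - 4\right) \left(-18 + a\right) = a \left(-4 - \frac{2 i}{3}\right) \left(-18 + a\right) = a \left(-18 + a\right) \left(-4 - \frac{2 i}{3}\right)$)
$\left(s{\left(u{\left(-1,0 \right)} \right)} - 30002\right) + 5193 = \left(\frac{2}{3} \cdot 0 \left(108 + 18 i - 0 \left(6 + i\right)\right) - 30002\right) + 5193 = \left(\frac{2}{3} \cdot 0 \left(108 + 18 i + 0\right) - 30002\right) + 5193 = \left(\frac{2}{3} \cdot 0 \left(108 + 18 i\right) - 30002\right) + 5193 = \left(0 - 30002\right) + 5193 = -30002 + 5193 = -24809$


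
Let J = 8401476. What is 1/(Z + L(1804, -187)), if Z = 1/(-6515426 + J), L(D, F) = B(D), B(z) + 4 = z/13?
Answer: 24518650/3304359613 ≈ 0.0074201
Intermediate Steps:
B(z) = -4 + z/13
L(D, F) = -4 + D/13
Z = 1/1886050 (Z = 1/(-6515426 + 8401476) = 1/1886050 ≈ 5.3021e-7)
1/(Z + L(1804, -187)) = 1/(1/1886050 + (-4 + (1/13)*1804)) = 1/(1/1886050 + (-4 + 1804/13)) = 1/(1/1886050 + 1752/13) = 1/(3304359613/24518650) = 24518650/3304359613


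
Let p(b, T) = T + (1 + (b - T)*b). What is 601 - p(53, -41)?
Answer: -4341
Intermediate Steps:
p(b, T) = 1 + T + b*(b - T) (p(b, T) = T + (1 + b*(b - T)) = 1 + T + b*(b - T))
601 - p(53, -41) = 601 - (1 - 41 + 53**2 - 1*(-41)*53) = 601 - (1 - 41 + 2809 + 2173) = 601 - 1*4942 = 601 - 4942 = -4341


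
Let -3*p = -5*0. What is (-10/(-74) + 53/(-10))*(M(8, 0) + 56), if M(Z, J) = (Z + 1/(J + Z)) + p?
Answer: -980343/2960 ≈ -331.20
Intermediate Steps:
p = 0 (p = -(-5)*0/3 = -1/3*0 = 0)
M(Z, J) = Z + 1/(J + Z) (M(Z, J) = (Z + 1/(J + Z)) + 0 = Z + 1/(J + Z))
(-10/(-74) + 53/(-10))*(M(8, 0) + 56) = (-10/(-74) + 53/(-10))*((1 + 8**2 + 0*8)/(0 + 8) + 56) = (-10*(-1/74) + 53*(-1/10))*((1 + 64 + 0)/8 + 56) = (5/37 - 53/10)*((1/8)*65 + 56) = -1911*(65/8 + 56)/370 = -1911/370*513/8 = -980343/2960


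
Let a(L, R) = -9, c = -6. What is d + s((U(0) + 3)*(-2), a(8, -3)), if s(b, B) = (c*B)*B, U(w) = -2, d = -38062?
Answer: -38548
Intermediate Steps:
s(b, B) = -6*B**2 (s(b, B) = (-6*B)*B = -6*B**2)
d + s((U(0) + 3)*(-2), a(8, -3)) = -38062 - 6*(-9)**2 = -38062 - 6*81 = -38062 - 486 = -38548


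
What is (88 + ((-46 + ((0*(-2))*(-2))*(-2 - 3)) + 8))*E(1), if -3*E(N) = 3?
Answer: -50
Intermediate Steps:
E(N) = -1 (E(N) = -1/3*3 = -1)
(88 + ((-46 + ((0*(-2))*(-2))*(-2 - 3)) + 8))*E(1) = (88 + ((-46 + ((0*(-2))*(-2))*(-2 - 3)) + 8))*(-1) = (88 + ((-46 + (0*(-2))*(-5)) + 8))*(-1) = (88 + ((-46 + 0*(-5)) + 8))*(-1) = (88 + ((-46 + 0) + 8))*(-1) = (88 + (-46 + 8))*(-1) = (88 - 38)*(-1) = 50*(-1) = -50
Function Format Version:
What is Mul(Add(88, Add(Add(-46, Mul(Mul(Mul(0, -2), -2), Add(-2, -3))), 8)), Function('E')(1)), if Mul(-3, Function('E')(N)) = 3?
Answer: -50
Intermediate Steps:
Function('E')(N) = -1 (Function('E')(N) = Mul(Rational(-1, 3), 3) = -1)
Mul(Add(88, Add(Add(-46, Mul(Mul(Mul(0, -2), -2), Add(-2, -3))), 8)), Function('E')(1)) = Mul(Add(88, Add(Add(-46, Mul(Mul(Mul(0, -2), -2), Add(-2, -3))), 8)), -1) = Mul(Add(88, Add(Add(-46, Mul(Mul(0, -2), -5)), 8)), -1) = Mul(Add(88, Add(Add(-46, Mul(0, -5)), 8)), -1) = Mul(Add(88, Add(Add(-46, 0), 8)), -1) = Mul(Add(88, Add(-46, 8)), -1) = Mul(Add(88, -38), -1) = Mul(50, -1) = -50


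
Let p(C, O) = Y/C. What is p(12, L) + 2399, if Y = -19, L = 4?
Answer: 28769/12 ≈ 2397.4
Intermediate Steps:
p(C, O) = -19/C
p(12, L) + 2399 = -19/12 + 2399 = 28769/12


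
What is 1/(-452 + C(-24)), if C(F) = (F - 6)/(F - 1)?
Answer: -5/2254 ≈ -0.0022183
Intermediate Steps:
C(F) = (-6 + F)/(-1 + F)
1/(-452 + C(-24)) = 1/(-452 + (-6 - 24)/(-1 - 24)) = 1/(-452 - 30/(-25)) = 1/(-452 - 1/25*(-30)) = 1/(-452 + 6/5) = 1/(-2254/5) = -5/2254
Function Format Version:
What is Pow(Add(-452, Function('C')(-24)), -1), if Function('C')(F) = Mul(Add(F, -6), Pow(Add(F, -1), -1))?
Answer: Rational(-5, 2254) ≈ -0.0022183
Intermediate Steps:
Function('C')(F) = Mul(Pow(Add(-1, F), -1), Add(-6, F)) (Function('C')(F) = Mul(Add(-6, F), Pow(Add(-1, F), -1)) = Mul(Pow(Add(-1, F), -1), Add(-6, F)))
Pow(Add(-452, Function('C')(-24)), -1) = Pow(Add(-452, Mul(Pow(Add(-1, -24), -1), Add(-6, -24))), -1) = Pow(Add(-452, Mul(Pow(-25, -1), -30)), -1) = Pow(Add(-452, Mul(Rational(-1, 25), -30)), -1) = Pow(Add(-452, Rational(6, 5)), -1) = Pow(Rational(-2254, 5), -1) = Rational(-5, 2254)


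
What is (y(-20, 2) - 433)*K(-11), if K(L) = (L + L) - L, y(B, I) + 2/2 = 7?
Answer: 4697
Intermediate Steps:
y(B, I) = 6 (y(B, I) = -1 + 7 = 6)
K(L) = L (K(L) = 2*L - L = L)
(y(-20, 2) - 433)*K(-11) = (6 - 433)*(-11) = -427*(-11) = 4697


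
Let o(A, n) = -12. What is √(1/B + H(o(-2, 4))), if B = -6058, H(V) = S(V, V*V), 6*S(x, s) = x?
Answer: I*√73404786/6058 ≈ 1.4143*I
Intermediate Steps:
S(x, s) = x/6
H(V) = V/6
√(1/B + H(o(-2, 4))) = √(1/(-6058) + (⅙)*(-12)) = √(-1/6058 - 2) = √(-12117/6058) = I*√73404786/6058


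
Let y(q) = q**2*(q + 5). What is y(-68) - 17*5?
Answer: -291397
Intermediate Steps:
y(q) = q**2*(5 + q)
y(-68) - 17*5 = (-68)**2*(5 - 68) - 17*5 = 4624*(-63) - 85 = -291312 - 85 = -291397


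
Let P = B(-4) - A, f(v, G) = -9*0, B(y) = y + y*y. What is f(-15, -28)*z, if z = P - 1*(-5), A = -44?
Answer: 0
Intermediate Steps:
B(y) = y + y**2
f(v, G) = 0
P = 56 (P = -4*(1 - 4) - 1*(-44) = -4*(-3) + 44 = 12 + 44 = 56)
z = 61 (z = 56 - 1*(-5) = 56 + 5 = 61)
f(-15, -28)*z = 0*61 = 0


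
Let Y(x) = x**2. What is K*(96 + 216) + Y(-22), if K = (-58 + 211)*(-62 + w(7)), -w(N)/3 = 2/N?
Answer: -21000452/7 ≈ -3.0001e+6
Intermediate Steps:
w(N) = -6/N
K = -67320/7 (K = (-58 + 211)*(-62 - 6/7) = 153*(-62 - 6*1/7) = 153*(-62 - 6/7) = 153*(-440/7) = -67320/7 ≈ -9617.1)
K*(96 + 216) + Y(-22) = -67320*(96 + 216)/7 + (-22)**2 = -67320/7*312 + 484 = -21003840/7 + 484 = -21000452/7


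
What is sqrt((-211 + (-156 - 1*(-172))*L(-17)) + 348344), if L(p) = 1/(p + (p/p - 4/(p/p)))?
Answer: sqrt(8703305)/5 ≈ 590.03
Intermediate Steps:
L(p) = 1/(-3 + p) (L(p) = 1/(p + (1 - 4/1)) = 1/(p + (1 - 4*1)) = 1/(p + (1 - 4)) = 1/(p - 3) = 1/(-3 + p))
sqrt((-211 + (-156 - 1*(-172))*L(-17)) + 348344) = sqrt((-211 + (-156 - 1*(-172))/(-3 - 17)) + 348344) = sqrt((-211 + (-156 + 172)/(-20)) + 348344) = sqrt((-211 + 16*(-1/20)) + 348344) = sqrt((-211 - 4/5) + 348344) = sqrt(-1059/5 + 348344) = sqrt(1740661/5) = sqrt(8703305)/5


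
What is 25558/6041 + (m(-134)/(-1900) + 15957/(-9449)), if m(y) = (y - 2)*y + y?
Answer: -75691020931/10845467710 ≈ -6.9790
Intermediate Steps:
m(y) = y + y*(-2 + y) (m(y) = (-2 + y)*y + y = y*(-2 + y) + y = y + y*(-2 + y))
25558/6041 + (m(-134)/(-1900) + 15957/(-9449)) = 25558/6041 + (-134*(-1 - 134)/(-1900) + 15957/(-9449)) = 25558*(1/6041) + (-134*(-135)*(-1/1900) + 15957*(-1/9449)) = 25558/6041 + (18090*(-1/1900) - 15957/9449) = 25558/6041 + (-1809/190 - 15957/9449) = 25558/6041 - 20125071/1795310 = -75691020931/10845467710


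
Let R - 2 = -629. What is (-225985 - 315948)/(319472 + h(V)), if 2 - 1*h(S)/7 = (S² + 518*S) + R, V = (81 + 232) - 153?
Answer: 541933/435485 ≈ 1.2444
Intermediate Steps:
R = -627 (R = 2 - 629 = -627)
V = 160 (V = 313 - 153 = 160)
h(S) = 4403 - 3626*S - 7*S² (h(S) = 14 - 7*((S² + 518*S) - 627) = 14 - 7*(-627 + S² + 518*S) = 14 + (4389 - 3626*S - 7*S²) = 4403 - 3626*S - 7*S²)
(-225985 - 315948)/(319472 + h(V)) = (-225985 - 315948)/(319472 + (4403 - 3626*160 - 7*160²)) = -541933/(319472 + (4403 - 580160 - 7*25600)) = -541933/(319472 + (4403 - 580160 - 179200)) = -541933/(319472 - 754957) = -541933/(-435485) = -541933*(-1/435485) = 541933/435485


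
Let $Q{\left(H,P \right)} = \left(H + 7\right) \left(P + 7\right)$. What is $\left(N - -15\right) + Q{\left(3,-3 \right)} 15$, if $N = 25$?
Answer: $640$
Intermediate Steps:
$Q{\left(H,P \right)} = \left(7 + H\right) \left(7 + P\right)$
$\left(N - -15\right) + Q{\left(3,-3 \right)} 15 = \left(25 - -15\right) + \left(49 + 7 \cdot 3 + 7 \left(-3\right) + 3 \left(-3\right)\right) 15 = \left(25 + 15\right) + \left(49 + 21 - 21 - 9\right) 15 = 40 + 40 \cdot 15 = 40 + 600 = 640$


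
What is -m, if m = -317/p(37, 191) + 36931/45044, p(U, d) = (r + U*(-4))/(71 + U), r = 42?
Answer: -773020535/2387332 ≈ -323.80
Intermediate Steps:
p(U, d) = (42 - 4*U)/(71 + U) (p(U, d) = (42 + U*(-4))/(71 + U) = (42 - 4*U)/(71 + U))
m = 773020535/2387332 (m = -317*(71 + 37)/(2*(21 - 2*37)) + 36931/45044 = -317*54/(21 - 74) + 36931*(1/45044) = -317/(2*(1/108)*(-53)) + 36931/45044 = -317/(-53/54) + 36931/45044 = -317*(-54/53) + 36931/45044 = 17118/53 + 36931/45044 = 773020535/2387332 ≈ 323.80)
-m = -1*773020535/2387332 = -773020535/2387332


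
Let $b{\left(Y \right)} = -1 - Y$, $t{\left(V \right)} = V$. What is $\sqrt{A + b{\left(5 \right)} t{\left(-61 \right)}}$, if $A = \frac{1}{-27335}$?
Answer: $\frac{\sqrt{273475987015}}{27335} \approx 19.131$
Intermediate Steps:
$A = - \frac{1}{27335} \approx -3.6583 \cdot 10^{-5}$
$\sqrt{A + b{\left(5 \right)} t{\left(-61 \right)}} = \sqrt{- \frac{1}{27335} + \left(-1 - 5\right) \left(-61\right)} = \sqrt{- \frac{1}{27335} - -366} = \sqrt{- \frac{1}{27335} + 366} = \sqrt{\frac{10004609}{27335}} = \frac{\sqrt{273475987015}}{27335}$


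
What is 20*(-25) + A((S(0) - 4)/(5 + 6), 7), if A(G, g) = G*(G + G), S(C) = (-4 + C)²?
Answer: -60212/121 ≈ -497.62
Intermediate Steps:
A(G, g) = 2*G² (A(G, g) = G*(2*G) = 2*G²)
20*(-25) + A((S(0) - 4)/(5 + 6), 7) = 20*(-25) + 2*(((-4 + 0)² - 4)/(5 + 6))² = -500 + 2*(((-4)² - 4)/11)² = -500 + 2*((16 - 4)*(1/11))² = -500 + 2*(12*(1/11))² = -500 + 2*(12/11)² = -500 + 2*(144/121) = -500 + 288/121 = -60212/121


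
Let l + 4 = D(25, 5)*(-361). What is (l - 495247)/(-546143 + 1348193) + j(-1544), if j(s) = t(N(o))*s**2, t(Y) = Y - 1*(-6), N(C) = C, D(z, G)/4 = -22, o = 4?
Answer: 19120358224517/802050 ≈ 2.3839e+7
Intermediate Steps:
D(z, G) = -88 (D(z, G) = 4*(-22) = -88)
l = 31764 (l = -4 - 88*(-361) = -4 + 31768 = 31764)
t(Y) = 6 + Y (t(Y) = Y + 6 = 6 + Y)
j(s) = 10*s**2 (j(s) = (6 + 4)*s**2 = 10*s**2)
(l - 495247)/(-546143 + 1348193) + j(-1544) = (31764 - 495247)/(-546143 + 1348193) + 10*(-1544)**2 = -463483/802050 + 10*2383936 = -463483*1/802050 + 23839360 = -463483/802050 + 23839360 = 19120358224517/802050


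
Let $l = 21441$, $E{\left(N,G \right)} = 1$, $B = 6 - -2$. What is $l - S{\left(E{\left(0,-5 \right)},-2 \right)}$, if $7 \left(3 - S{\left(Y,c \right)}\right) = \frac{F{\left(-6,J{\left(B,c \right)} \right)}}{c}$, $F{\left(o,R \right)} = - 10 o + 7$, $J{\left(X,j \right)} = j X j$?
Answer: $\frac{300065}{14} \approx 21433.0$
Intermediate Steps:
$B = 8$ ($B = 6 + 2 = 8$)
$J{\left(X,j \right)} = X j^{2}$ ($J{\left(X,j \right)} = X j j = X j^{2}$)
$F{\left(o,R \right)} = 7 - 10 o$
$S{\left(Y,c \right)} = 3 - \frac{67}{7 c}$ ($S{\left(Y,c \right)} = 3 - \frac{\left(7 - -60\right) \frac{1}{c}}{7} = 3 - \frac{\left(7 + 60\right) \frac{1}{c}}{7} = 3 - \frac{67 \frac{1}{c}}{7} = 3 - \frac{67}{7 c}$)
$l - S{\left(E{\left(0,-5 \right)},-2 \right)} = 21441 - \left(3 - \frac{67}{7 \left(-2\right)}\right) = 21441 - \left(3 - - \frac{67}{14}\right) = 21441 - \left(3 + \frac{67}{14}\right) = 21441 - \frac{109}{14} = \frac{300065}{14}$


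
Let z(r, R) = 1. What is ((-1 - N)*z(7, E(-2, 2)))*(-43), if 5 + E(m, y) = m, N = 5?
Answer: 258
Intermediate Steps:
E(m, y) = -5 + m
((-1 - N)*z(7, E(-2, 2)))*(-43) = ((-1 - 1*5)*1)*(-43) = ((-1 - 5)*1)*(-43) = -6*1*(-43) = -6*(-43) = 258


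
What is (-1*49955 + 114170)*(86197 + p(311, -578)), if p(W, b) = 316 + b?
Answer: 5518316025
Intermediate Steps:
(-1*49955 + 114170)*(86197 + p(311, -578)) = (-1*49955 + 114170)*(86197 + (316 - 578)) = (-49955 + 114170)*(86197 - 262) = 64215*85935 = 5518316025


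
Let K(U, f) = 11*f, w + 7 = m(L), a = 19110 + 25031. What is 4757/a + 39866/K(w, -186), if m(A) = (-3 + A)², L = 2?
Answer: -28225682/1456653 ≈ -19.377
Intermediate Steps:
a = 44141
w = -6 (w = -7 + (-3 + 2)² = -7 + (-1)² = -7 + 1 = -6)
4757/a + 39866/K(w, -186) = 4757/44141 + 39866/((11*(-186))) = 4757*(1/44141) + 39866/(-2046) = 4757/44141 + 39866*(-1/2046) = 4757/44141 - 643/33 = -28225682/1456653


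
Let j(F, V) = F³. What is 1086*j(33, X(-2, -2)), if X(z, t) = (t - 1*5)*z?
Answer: 39027582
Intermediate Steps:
X(z, t) = z*(-5 + t) (X(z, t) = (t - 5)*z = (-5 + t)*z = z*(-5 + t))
1086*j(33, X(-2, -2)) = 1086*33³ = 1086*35937 = 39027582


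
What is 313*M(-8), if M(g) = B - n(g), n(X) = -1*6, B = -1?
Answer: 1565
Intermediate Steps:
n(X) = -6
M(g) = 5 (M(g) = -1 - 1*(-6) = -1 + 6 = 5)
313*M(-8) = 313*5 = 1565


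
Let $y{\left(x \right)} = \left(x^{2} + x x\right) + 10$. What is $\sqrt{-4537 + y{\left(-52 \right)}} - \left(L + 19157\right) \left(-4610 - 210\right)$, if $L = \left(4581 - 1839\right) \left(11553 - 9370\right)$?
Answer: $28943825260 + \sqrt{881} \approx 2.8944 \cdot 10^{10}$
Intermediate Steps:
$L = 5985786$ ($L = 2742 \cdot 2183 = 5985786$)
$y{\left(x \right)} = 10 + 2 x^{2}$ ($y{\left(x \right)} = \left(x^{2} + x^{2}\right) + 10 = 2 x^{2} + 10 = 10 + 2 x^{2}$)
$\sqrt{-4537 + y{\left(-52 \right)}} - \left(L + 19157\right) \left(-4610 - 210\right) = \sqrt{-4537 + \left(10 + 2 \left(-52\right)^{2}\right)} - \left(5985786 + 19157\right) \left(-4610 - 210\right) = \sqrt{-4537 + \left(10 + 2 \cdot 2704\right)} - 6004943 \left(-4820\right) = \sqrt{-4537 + \left(10 + 5408\right)} - -28943825260 = \sqrt{-4537 + 5418} + 28943825260 = \sqrt{881} + 28943825260 = 28943825260 + \sqrt{881}$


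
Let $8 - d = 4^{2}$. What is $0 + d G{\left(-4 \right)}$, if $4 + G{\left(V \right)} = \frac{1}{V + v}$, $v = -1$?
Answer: $\frac{168}{5} \approx 33.6$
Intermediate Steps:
$G{\left(V \right)} = -4 + \frac{1}{-1 + V}$ ($G{\left(V \right)} = -4 + \frac{1}{V - 1} = -4 + \frac{1}{-1 + V}$)
$d = -8$ ($d = 8 - 4^{2} = 8 - 16 = -8$)
$0 + d G{\left(-4 \right)} = 0 - 8 \frac{5 - -16}{-1 - 4} = 0 - 8 \frac{5 + 16}{-5} = 0 - 8 \left(\left(- \frac{1}{5}\right) 21\right) = 0 - - \frac{168}{5} = 0 + \frac{168}{5} = \frac{168}{5}$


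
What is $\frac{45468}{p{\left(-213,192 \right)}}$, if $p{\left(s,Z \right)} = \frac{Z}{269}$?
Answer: $\frac{1019241}{16} \approx 63703.0$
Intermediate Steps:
$p{\left(s,Z \right)} = \frac{Z}{269}$ ($p{\left(s,Z \right)} = Z \frac{1}{269} = \frac{Z}{269}$)
$\frac{45468}{p{\left(-213,192 \right)}} = \frac{45468}{\frac{1}{269} \cdot 192} = \frac{45468}{\frac{192}{269}} = 45468 \cdot \frac{269}{192} = \frac{1019241}{16}$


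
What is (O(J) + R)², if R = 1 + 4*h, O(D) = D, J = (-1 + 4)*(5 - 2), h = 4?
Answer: 676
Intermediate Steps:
J = 9 (J = 3*3 = 9)
R = 17 (R = 1 + 4*4 = 1 + 16 = 17)
(O(J) + R)² = (9 + 17)² = 26² = 676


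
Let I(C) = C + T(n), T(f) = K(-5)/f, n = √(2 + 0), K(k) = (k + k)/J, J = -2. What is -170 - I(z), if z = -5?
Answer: -165 - 5*√2/2 ≈ -168.54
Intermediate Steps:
K(k) = -k (K(k) = (k + k)/(-2) = (2*k)*(-½) = -k)
n = √2 ≈ 1.4142
T(f) = 5/f (T(f) = (-1*(-5))/f = 5/f)
I(C) = C + 5*√2/2 (I(C) = C + 5/(√2) = C + 5*(√2/2) = C + 5*√2/2)
-170 - I(z) = -170 - (-5 + 5*√2/2) = -170 + (5 - 5*√2/2) = -165 - 5*√2/2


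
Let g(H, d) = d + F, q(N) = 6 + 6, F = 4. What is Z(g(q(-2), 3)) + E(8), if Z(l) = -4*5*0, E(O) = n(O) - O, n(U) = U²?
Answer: 56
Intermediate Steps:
E(O) = O² - O
q(N) = 12
g(H, d) = 4 + d (g(H, d) = d + 4 = 4 + d)
Z(l) = 0 (Z(l) = -20*0 = 0)
Z(g(q(-2), 3)) + E(8) = 0 + 8*(-1 + 8) = 0 + 8*7 = 0 + 56 = 56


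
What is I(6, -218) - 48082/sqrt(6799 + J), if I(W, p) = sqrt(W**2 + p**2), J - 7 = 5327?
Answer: 2*sqrt(11890) - 48082*sqrt(12133)/12133 ≈ -218.43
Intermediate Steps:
J = 5334 (J = 7 + 5327 = 5334)
I(6, -218) - 48082/sqrt(6799 + J) = sqrt(6**2 + (-218)**2) - 48082/sqrt(6799 + 5334) = sqrt(36 + 47524) - 48082*sqrt(12133)/12133 = sqrt(47560) - 48082*sqrt(12133)/12133 = 2*sqrt(11890) - 48082*sqrt(12133)/12133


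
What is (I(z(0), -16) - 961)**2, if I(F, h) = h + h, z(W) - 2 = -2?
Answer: 986049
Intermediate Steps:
z(W) = 0 (z(W) = 2 - 2 = 0)
I(F, h) = 2*h
(I(z(0), -16) - 961)**2 = (2*(-16) - 961)**2 = (-32 - 961)**2 = (-993)**2 = 986049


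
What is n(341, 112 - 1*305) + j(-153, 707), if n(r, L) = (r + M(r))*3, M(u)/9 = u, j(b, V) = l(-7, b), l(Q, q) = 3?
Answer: 10233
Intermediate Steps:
j(b, V) = 3
M(u) = 9*u
n(r, L) = 30*r (n(r, L) = (r + 9*r)*3 = (10*r)*3 = 30*r)
n(341, 112 - 1*305) + j(-153, 707) = 30*341 + 3 = 10230 + 3 = 10233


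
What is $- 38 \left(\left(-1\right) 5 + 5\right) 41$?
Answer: $0$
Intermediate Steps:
$- 38 \left(\left(-1\right) 5 + 5\right) 41 = - 38 \left(-5 + 5\right) 41 = \left(-38\right) 0 \cdot 41 = 0 \cdot 41 = 0$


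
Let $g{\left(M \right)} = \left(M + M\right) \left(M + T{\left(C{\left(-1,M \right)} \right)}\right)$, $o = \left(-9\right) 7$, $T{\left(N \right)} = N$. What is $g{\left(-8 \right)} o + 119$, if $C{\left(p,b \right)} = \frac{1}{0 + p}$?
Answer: $-8953$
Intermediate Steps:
$C{\left(p,b \right)} = \frac{1}{p}$
$o = -63$
$g{\left(M \right)} = 2 M \left(-1 + M\right)$ ($g{\left(M \right)} = \left(M + M\right) \left(M + \frac{1}{-1}\right) = 2 M \left(M - 1\right) = 2 M \left(-1 + M\right)$)
$g{\left(-8 \right)} o + 119 = 2 \left(-8\right) \left(-1 - 8\right) \left(-63\right) + 119 = 2 \left(-8\right) \left(-9\right) \left(-63\right) + 119 = 144 \left(-63\right) + 119 = -9072 + 119 = -8953$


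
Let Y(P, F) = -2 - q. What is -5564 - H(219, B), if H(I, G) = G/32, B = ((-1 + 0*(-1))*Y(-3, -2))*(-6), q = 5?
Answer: -89003/16 ≈ -5562.7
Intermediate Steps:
Y(P, F) = -7 (Y(P, F) = -2 - 1*5 = -2 - 5 = -7)
B = -42 (B = ((-1 + 0*(-1))*(-7))*(-6) = ((-1 + 0)*(-7))*(-6) = -1*(-7)*(-6) = 7*(-6) = -42)
H(I, G) = G/32 (H(I, G) = G*(1/32) = G/32)
-5564 - H(219, B) = -5564 - (-42)/32 = -5564 - 1*(-21/16) = -5564 + 21/16 = -89003/16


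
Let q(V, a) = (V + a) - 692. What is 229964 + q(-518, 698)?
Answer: 229452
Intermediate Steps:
q(V, a) = -692 + V + a
229964 + q(-518, 698) = 229964 + (-692 - 518 + 698) = 229964 - 512 = 229452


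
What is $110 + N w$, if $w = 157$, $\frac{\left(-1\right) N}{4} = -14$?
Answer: $8902$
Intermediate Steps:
$N = 56$ ($N = \left(-4\right) \left(-14\right) = 56$)
$110 + N w = 110 + 56 \cdot 157 = 110 + 8792 = 8902$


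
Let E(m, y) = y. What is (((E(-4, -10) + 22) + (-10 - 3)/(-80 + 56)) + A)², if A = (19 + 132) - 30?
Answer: 10272025/576 ≈ 17833.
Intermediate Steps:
A = 121 (A = 151 - 30 = 121)
(((E(-4, -10) + 22) + (-10 - 3)/(-80 + 56)) + A)² = (((-10 + 22) + (-10 - 3)/(-80 + 56)) + 121)² = ((12 - 13/(-24)) + 121)² = ((12 - 13*(-1/24)) + 121)² = ((12 + 13/24) + 121)² = (301/24 + 121)² = (3205/24)² = 10272025/576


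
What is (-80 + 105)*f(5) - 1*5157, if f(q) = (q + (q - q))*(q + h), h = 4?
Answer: -4032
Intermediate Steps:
f(q) = q*(4 + q) (f(q) = (q + (q - q))*(q + 4) = (q + 0)*(4 + q) = q*(4 + q))
(-80 + 105)*f(5) - 1*5157 = (-80 + 105)*(5*(4 + 5)) - 1*5157 = 25*(5*9) - 5157 = 25*45 - 5157 = 1125 - 5157 = -4032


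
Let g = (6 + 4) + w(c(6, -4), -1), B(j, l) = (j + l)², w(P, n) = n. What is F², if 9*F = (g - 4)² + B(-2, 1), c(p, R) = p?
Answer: 676/81 ≈ 8.3457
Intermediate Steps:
g = 9 (g = (6 + 4) - 1 = 10 - 1 = 9)
F = 26/9 (F = ((9 - 4)² + (-2 + 1)²)/9 = (5² + (-1)²)/9 = (25 + 1)/9 = (⅑)*26 = 26/9 ≈ 2.8889)
F² = (26/9)² = 676/81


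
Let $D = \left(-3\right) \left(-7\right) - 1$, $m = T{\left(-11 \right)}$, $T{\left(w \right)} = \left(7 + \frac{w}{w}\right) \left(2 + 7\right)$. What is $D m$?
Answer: $1440$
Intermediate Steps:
$T{\left(w \right)} = 72$ ($T{\left(w \right)} = \left(7 + 1\right) 9 = 8 \cdot 9 = 72$)
$m = 72$
$D = 20$ ($D = 21 - 1 = 20$)
$D m = 20 \cdot 72 = 1440$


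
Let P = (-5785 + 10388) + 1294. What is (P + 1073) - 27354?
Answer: -20384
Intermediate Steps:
P = 5897 (P = 4603 + 1294 = 5897)
(P + 1073) - 27354 = (5897 + 1073) - 27354 = 6970 - 27354 = -20384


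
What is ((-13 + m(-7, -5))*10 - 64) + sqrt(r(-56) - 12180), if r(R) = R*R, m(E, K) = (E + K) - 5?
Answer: -364 + 2*I*sqrt(2261) ≈ -364.0 + 95.1*I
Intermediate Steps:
m(E, K) = -5 + E + K
r(R) = R**2
((-13 + m(-7, -5))*10 - 64) + sqrt(r(-56) - 12180) = ((-13 + (-5 - 7 - 5))*10 - 64) + sqrt((-56)**2 - 12180) = ((-13 - 17)*10 - 64) + sqrt(3136 - 12180) = (-30*10 - 64) + sqrt(-9044) = (-300 - 64) + 2*I*sqrt(2261) = -364 + 2*I*sqrt(2261)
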